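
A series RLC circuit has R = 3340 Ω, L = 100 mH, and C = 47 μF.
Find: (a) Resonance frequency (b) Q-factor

Step 1 — Resonance condition Im(Z)=0 gives ω₀ = 1/√(LC).
Step 2 — ω₀ = 1/√(0.1·4.7e-05) = 461.3 rad/s.
Step 3 — f₀ = ω₀/(2π) = 73.41 Hz.
Step 4 — Series Q: Q = ω₀L/R = 461.3·0.1/3340 = 0.01381.

(a) f₀ = 73.41 Hz  (b) Q = 0.01381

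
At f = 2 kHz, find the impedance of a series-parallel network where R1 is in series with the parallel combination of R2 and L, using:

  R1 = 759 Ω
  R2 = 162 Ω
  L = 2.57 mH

Step 1 — Angular frequency: ω = 2π·f = 2π·2000 = 1.257e+04 rad/s.
Step 2 — Component impedances:
  R1: Z = R = 759 Ω
  R2: Z = R = 162 Ω
  L: Z = jωL = j·1.257e+04·0.00257 = 0 + j32.3 Ω
Step 3 — Parallel branch: R2 || L = 1/(1/R2 + 1/L) = 6.192 + j31.06 Ω.
Step 4 — Series with R1: Z_total = R1 + (R2 || L) = 765.2 + j31.06 Ω = 765.8∠2.3° Ω.

Z = 765.2 + j31.06 Ω = 765.8∠2.3° Ω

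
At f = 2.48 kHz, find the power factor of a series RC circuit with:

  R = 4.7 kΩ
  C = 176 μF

Step 1 — Angular frequency: ω = 2π·f = 2π·2480 = 1.558e+04 rad/s.
Step 2 — Component impedances:
  R: Z = R = 4700 Ω
  C: Z = 1/(jωC) = -j/(ω·C) = 0 - j0.3646 Ω
Step 3 — Series combination: Z_total = R + C = 4700 - j0.3646 Ω = 4700∠-0.0° Ω.
Step 4 — Power factor: PF = cos(φ) = Re(Z)/|Z| = 4700/4700 = 1.
Step 5 — Type: Im(Z) = -0.3646 ⇒ leading (phase φ = -0.0°).

PF = 1 (leading, φ = -0.0°)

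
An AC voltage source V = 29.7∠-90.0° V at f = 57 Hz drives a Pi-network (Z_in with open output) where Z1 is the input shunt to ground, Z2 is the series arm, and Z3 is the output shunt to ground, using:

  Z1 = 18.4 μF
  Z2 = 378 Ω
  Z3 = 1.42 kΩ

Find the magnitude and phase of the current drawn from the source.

Step 1 — Angular frequency: ω = 2π·f = 2π·57 = 358.1 rad/s.
Step 2 — Component impedances:
  Z1: Z = 1/(jωC) = -j/(ω·C) = 0 - j151.7 Ω
  Z2: Z = R = 378 Ω
  Z3: Z = R = 1420 Ω
Step 3 — With open output, the series arm Z2 and the output shunt Z3 appear in series to ground: Z2 + Z3 = 1798 Ω.
Step 4 — Parallel with input shunt Z1: Z_in = Z1 || (Z2 + Z3) = 12.72 - j150.7 Ω = 151.2∠-85.2° Ω.
Step 5 — Source phasor: V = 29.7∠-90.0° V = 0 - j29.7 V.
Step 6 — Ohm's law: I = V / Z_total = (0 - j29.7) / (12.72 - j150.7) = 0.1957 - j0.01652 A.
Step 7 — Convert to polar: |I| = 0.1964 A, ∠I = -4.8°.

I = 0.1964∠-4.8° A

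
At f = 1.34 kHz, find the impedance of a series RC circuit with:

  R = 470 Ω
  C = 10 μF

Step 1 — Angular frequency: ω = 2π·f = 2π·1340 = 8419 rad/s.
Step 2 — Component impedances:
  R: Z = R = 470 Ω
  C: Z = 1/(jωC) = -j/(ω·C) = 0 - j11.88 Ω
Step 3 — Series combination: Z_total = R + C = 470 - j11.88 Ω = 470.2∠-1.4° Ω.

Z = 470 - j11.88 Ω = 470.2∠-1.4° Ω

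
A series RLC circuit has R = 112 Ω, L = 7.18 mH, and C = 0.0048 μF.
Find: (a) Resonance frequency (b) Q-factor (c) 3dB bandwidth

Step 1 — Resonance: ω₀ = 1/√(LC) = 1/√(0.00718·4.8e-09) = 1.703e+05 rad/s.
Step 2 — f₀ = ω₀/(2π) = 2.711e+04 Hz.
Step 3 — Series Q: Q = ω₀L/R = 1.703e+05·0.00718/112 = 10.92.
Step 4 — Bandwidth: Δω = ω₀/Q = 1.56e+04 rad/s; BW = Δω/(2π) = 2483 Hz.

(a) f₀ = 2.711e+04 Hz  (b) Q = 10.92  (c) BW = 2483 Hz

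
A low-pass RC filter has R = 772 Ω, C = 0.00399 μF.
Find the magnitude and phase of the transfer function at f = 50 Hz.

Step 1 — Angular frequency: ω = 2π·50 = 314.2 rad/s.
Step 2 — Transfer function: H(jω) = 1/(1 + jωRC).
Step 3 — Denominator: 1 + jωRC = 1 + j·314.2·772·3.99e-09 = 1 + j0.0009677.
Step 4 — H = 1 - j0.0009677.
Step 5 — Magnitude: |H| = 1 (-0.0 dB); phase: φ = -0.1°.

|H| = 1 (-0.0 dB), φ = -0.1°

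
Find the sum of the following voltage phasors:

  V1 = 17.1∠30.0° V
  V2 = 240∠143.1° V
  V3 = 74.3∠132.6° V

Step 1 — Convert each phasor to rectangular form:
  V1 = 17.1·(cos(30.0°) + j·sin(30.0°)) = 14.81 + j8.55 V
  V2 = 240·(cos(143.1°) + j·sin(143.1°)) = -191.9 + j144.1 V
  V3 = 74.3·(cos(132.6°) + j·sin(132.6°)) = -50.29 + j54.69 V
Step 2 — Sum components: V_total = -227.4 + j207.3 V.
Step 3 — Convert to polar: |V_total| = 307.7 V, ∠V_total = 137.6°.

V_total = 307.7∠137.6° V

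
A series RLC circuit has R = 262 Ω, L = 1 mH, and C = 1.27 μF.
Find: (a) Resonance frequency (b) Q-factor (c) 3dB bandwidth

Step 1 — Resonance: ω₀ = 1/√(LC) = 1/√(0.001·1.27e-06) = 2.806e+04 rad/s.
Step 2 — f₀ = ω₀/(2π) = 4466 Hz.
Step 3 — Series Q: Q = ω₀L/R = 2.806e+04·0.001/262 = 0.1071.
Step 4 — Bandwidth: Δω = ω₀/Q = 2.62e+05 rad/s; BW = Δω/(2π) = 4.17e+04 Hz.

(a) f₀ = 4466 Hz  (b) Q = 0.1071  (c) BW = 4.17e+04 Hz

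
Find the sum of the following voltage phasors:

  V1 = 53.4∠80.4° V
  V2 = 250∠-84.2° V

Step 1 — Convert each phasor to rectangular form:
  V1 = 53.4·(cos(80.4°) + j·sin(80.4°)) = 8.905 + j52.65 V
  V2 = 250·(cos(-84.2°) + j·sin(-84.2°)) = 25.26 - j248.7 V
Step 2 — Sum components: V_total = 34.17 - j196.1 V.
Step 3 — Convert to polar: |V_total| = 199 V, ∠V_total = -80.1°.

V_total = 199∠-80.1° V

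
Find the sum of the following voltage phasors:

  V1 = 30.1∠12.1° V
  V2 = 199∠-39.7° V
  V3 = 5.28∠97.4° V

Step 1 — Convert each phasor to rectangular form:
  V1 = 30.1·(cos(12.1°) + j·sin(12.1°)) = 29.43 + j6.31 V
  V2 = 199·(cos(-39.7°) + j·sin(-39.7°)) = 153.1 - j127.1 V
  V3 = 5.28·(cos(97.4°) + j·sin(97.4°)) = -0.68 + j5.236 V
Step 2 — Sum components: V_total = 181.9 - j115.6 V.
Step 3 — Convert to polar: |V_total| = 215.5 V, ∠V_total = -32.4°.

V_total = 215.5∠-32.4° V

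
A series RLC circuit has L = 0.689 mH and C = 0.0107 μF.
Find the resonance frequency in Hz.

Step 1 — Resonance condition Im(Z)=0 gives ω₀ = 1/√(LC).
Step 2 — ω₀ = 1/√(0.000689·1.07e-08) = 3.683e+05 rad/s.
Step 3 — f₀ = ω₀/(2π) = 5.862e+04 Hz.

f₀ = 5.862e+04 Hz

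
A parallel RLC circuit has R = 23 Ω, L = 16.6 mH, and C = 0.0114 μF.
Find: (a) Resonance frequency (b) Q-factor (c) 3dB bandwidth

Step 1 — Resonance: ω₀ = 1/√(LC) = 1/√(0.0166·1.14e-08) = 7.269e+04 rad/s.
Step 2 — f₀ = ω₀/(2π) = 1.157e+04 Hz.
Step 3 — Parallel Q: Q = R/(ω₀L) = 23/(7.269e+04·0.0166) = 0.01906.
Step 4 — Bandwidth: Δω = ω₀/Q = 3.814e+06 rad/s; BW = Δω/(2π) = 6.07e+05 Hz.

(a) f₀ = 1.157e+04 Hz  (b) Q = 0.01906  (c) BW = 6.07e+05 Hz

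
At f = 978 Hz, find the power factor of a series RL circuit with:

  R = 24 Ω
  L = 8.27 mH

Step 1 — Angular frequency: ω = 2π·f = 2π·978 = 6145 rad/s.
Step 2 — Component impedances:
  R: Z = R = 24 Ω
  L: Z = jωL = j·6145·0.00827 = 0 + j50.82 Ω
Step 3 — Series combination: Z_total = R + L = 24 + j50.82 Ω = 56.2∠64.7° Ω.
Step 4 — Power factor: PF = cos(φ) = Re(Z)/|Z| = 24/56.2 = 0.427.
Step 5 — Type: Im(Z) = 50.82 ⇒ lagging (phase φ = 64.7°).

PF = 0.427 (lagging, φ = 64.7°)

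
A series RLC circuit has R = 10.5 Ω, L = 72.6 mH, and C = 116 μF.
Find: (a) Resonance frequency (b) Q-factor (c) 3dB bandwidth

Step 1 — Resonance: ω₀ = 1/√(LC) = 1/√(0.0726·0.000116) = 344.6 rad/s.
Step 2 — f₀ = ω₀/(2π) = 54.84 Hz.
Step 3 — Series Q: Q = ω₀L/R = 344.6·0.0726/10.5 = 2.383.
Step 4 — Bandwidth: Δω = ω₀/Q = 144.6 rad/s; BW = Δω/(2π) = 23.02 Hz.

(a) f₀ = 54.84 Hz  (b) Q = 2.383  (c) BW = 23.02 Hz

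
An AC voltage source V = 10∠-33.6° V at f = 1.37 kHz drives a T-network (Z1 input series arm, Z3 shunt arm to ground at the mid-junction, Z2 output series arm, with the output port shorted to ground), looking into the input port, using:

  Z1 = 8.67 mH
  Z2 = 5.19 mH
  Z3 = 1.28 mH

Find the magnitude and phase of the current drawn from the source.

Step 1 — Angular frequency: ω = 2π·f = 2π·1370 = 8608 rad/s.
Step 2 — Component impedances:
  Z1: Z = jωL = j·8608·0.00867 = 0 + j74.63 Ω
  Z2: Z = jωL = j·8608·0.00519 = 0 + j44.68 Ω
  Z3: Z = jωL = j·8608·0.00128 = 0 + j11.02 Ω
Step 3 — With the output port shorted to ground, the output series arm Z2 runs from the junction to ground; the shunt arm Z3 also runs from the junction to ground. They appear in parallel: Z3 || Z2 = 0 + j8.838 Ω.
Step 4 — Series with input arm Z1: Z_in = Z1 + (Z3 || Z2) = 0 + j83.47 Ω = 83.47∠90.0° Ω.
Step 5 — Source phasor: V = 10∠-33.6° V = 8.329 - j5.534 V.
Step 6 — Ohm's law: I = V / Z_total = (8.329 - j5.534) / (0 + j83.47) = -0.0663 - j0.09979 A.
Step 7 — Convert to polar: |I| = 0.1198 A, ∠I = -123.6°.

I = 0.1198∠-123.6° A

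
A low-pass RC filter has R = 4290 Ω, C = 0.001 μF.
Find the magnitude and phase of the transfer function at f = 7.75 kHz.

Step 1 — Angular frequency: ω = 2π·7750 = 4.869e+04 rad/s.
Step 2 — Transfer function: H(jω) = 1/(1 + jωRC).
Step 3 — Denominator: 1 + jωRC = 1 + j·4.869e+04·4290·1e-09 = 1 + j0.2089.
Step 4 — H = 0.9582 - j0.2002.
Step 5 — Magnitude: |H| = 0.9789 (-0.2 dB); phase: φ = -11.8°.

|H| = 0.9789 (-0.2 dB), φ = -11.8°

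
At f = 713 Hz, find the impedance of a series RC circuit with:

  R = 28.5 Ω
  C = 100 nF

Step 1 — Angular frequency: ω = 2π·f = 2π·713 = 4480 rad/s.
Step 2 — Component impedances:
  R: Z = R = 28.5 Ω
  C: Z = 1/(jωC) = -j/(ω·C) = 0 - j2232 Ω
Step 3 — Series combination: Z_total = R + C = 28.5 - j2232 Ω = 2232∠-89.3° Ω.

Z = 28.5 - j2232 Ω = 2232∠-89.3° Ω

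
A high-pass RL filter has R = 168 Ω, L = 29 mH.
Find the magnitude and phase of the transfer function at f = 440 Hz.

Step 1 — Angular frequency: ω = 2π·440 = 2765 rad/s.
Step 2 — Transfer function: H(jω) = jωL/(R + jωL).
Step 3 — Numerator jωL = j·80.17; denominator R + jωL = 168 + j80.17.
Step 4 — H = 0.1855 + j0.3887.
Step 5 — Magnitude: |H| = 0.4307 (-7.3 dB); phase: φ = 64.5°.

|H| = 0.4307 (-7.3 dB), φ = 64.5°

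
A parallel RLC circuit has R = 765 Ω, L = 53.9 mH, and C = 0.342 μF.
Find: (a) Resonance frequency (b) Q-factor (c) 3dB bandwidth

Step 1 — Resonance: ω₀ = 1/√(LC) = 1/√(0.0539·3.42e-07) = 7365 rad/s.
Step 2 — f₀ = ω₀/(2π) = 1172 Hz.
Step 3 — Parallel Q: Q = R/(ω₀L) = 765/(7365·0.0539) = 1.927.
Step 4 — Bandwidth: Δω = ω₀/Q = 3822 rad/s; BW = Δω/(2π) = 608.3 Hz.

(a) f₀ = 1172 Hz  (b) Q = 1.927  (c) BW = 608.3 Hz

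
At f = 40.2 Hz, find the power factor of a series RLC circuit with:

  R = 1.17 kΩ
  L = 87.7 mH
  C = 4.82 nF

Step 1 — Angular frequency: ω = 2π·f = 2π·40.2 = 252.6 rad/s.
Step 2 — Component impedances:
  R: Z = R = 1170 Ω
  L: Z = jωL = j·252.6·0.0877 = 0 + j22.15 Ω
  C: Z = 1/(jωC) = -j/(ω·C) = 0 - j8.214e+05 Ω
Step 3 — Series combination: Z_total = R + L + C = 1170 - j8.214e+05 Ω = 8.214e+05∠-89.9° Ω.
Step 4 — Power factor: PF = cos(φ) = Re(Z)/|Z| = 1170/8.214e+05 = 0.001424.
Step 5 — Type: Im(Z) = -8.214e+05 ⇒ leading (phase φ = -89.9°).

PF = 0.001424 (leading, φ = -89.9°)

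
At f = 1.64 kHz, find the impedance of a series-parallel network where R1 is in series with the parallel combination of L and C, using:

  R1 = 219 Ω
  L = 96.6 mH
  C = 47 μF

Step 1 — Angular frequency: ω = 2π·f = 2π·1640 = 1.03e+04 rad/s.
Step 2 — Component impedances:
  R1: Z = R = 219 Ω
  L: Z = jωL = j·1.03e+04·0.0966 = 0 + j995.4 Ω
  C: Z = 1/(jωC) = -j/(ω·C) = 0 - j2.065 Ω
Step 3 — Parallel branch: L || C = 1/(1/L + 1/C) = 0 - j2.069 Ω.
Step 4 — Series with R1: Z_total = R1 + (L || C) = 219 - j2.069 Ω = 219∠-0.5° Ω.

Z = 219 - j2.069 Ω = 219∠-0.5° Ω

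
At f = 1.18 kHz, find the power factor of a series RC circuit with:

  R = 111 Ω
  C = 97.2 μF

Step 1 — Angular frequency: ω = 2π·f = 2π·1180 = 7414 rad/s.
Step 2 — Component impedances:
  R: Z = R = 111 Ω
  C: Z = 1/(jωC) = -j/(ω·C) = 0 - j1.388 Ω
Step 3 — Series combination: Z_total = R + C = 111 - j1.388 Ω = 111∠-0.7° Ω.
Step 4 — Power factor: PF = cos(φ) = Re(Z)/|Z| = 111/111.01 = 0.9999.
Step 5 — Type: Im(Z) = -1.388 ⇒ leading (phase φ = -0.7°).

PF = 0.9999 (leading, φ = -0.7°)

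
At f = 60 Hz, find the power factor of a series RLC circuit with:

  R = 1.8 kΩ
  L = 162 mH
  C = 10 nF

Step 1 — Angular frequency: ω = 2π·f = 2π·60 = 377 rad/s.
Step 2 — Component impedances:
  R: Z = R = 1800 Ω
  L: Z = jωL = j·377·0.162 = 0 + j61.07 Ω
  C: Z = 1/(jωC) = -j/(ω·C) = 0 - j2.653e+05 Ω
Step 3 — Series combination: Z_total = R + L + C = 1800 - j2.652e+05 Ω = 2.652e+05∠-89.6° Ω.
Step 4 — Power factor: PF = cos(φ) = Re(Z)/|Z| = 1800/2.652e+05 = 0.006787.
Step 5 — Type: Im(Z) = -2.652e+05 ⇒ leading (phase φ = -89.6°).

PF = 0.006787 (leading, φ = -89.6°)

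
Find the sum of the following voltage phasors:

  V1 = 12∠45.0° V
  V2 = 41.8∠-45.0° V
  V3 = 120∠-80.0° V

Step 1 — Convert each phasor to rectangular form:
  V1 = 12·(cos(45.0°) + j·sin(45.0°)) = 8.485 + j8.485 V
  V2 = 41.8·(cos(-45.0°) + j·sin(-45.0°)) = 29.56 - j29.56 V
  V3 = 120·(cos(-80.0°) + j·sin(-80.0°)) = 20.84 - j118.2 V
Step 2 — Sum components: V_total = 58.88 - j139.2 V.
Step 3 — Convert to polar: |V_total| = 151.2 V, ∠V_total = -67.1°.

V_total = 151.2∠-67.1° V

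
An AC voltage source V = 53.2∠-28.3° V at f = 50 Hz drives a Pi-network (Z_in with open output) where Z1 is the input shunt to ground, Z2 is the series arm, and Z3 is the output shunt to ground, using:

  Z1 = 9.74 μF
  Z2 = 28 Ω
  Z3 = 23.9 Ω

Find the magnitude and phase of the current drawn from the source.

Step 1 — Angular frequency: ω = 2π·f = 2π·50 = 314.2 rad/s.
Step 2 — Component impedances:
  Z1: Z = 1/(jωC) = -j/(ω·C) = 0 - j326.8 Ω
  Z2: Z = R = 28 Ω
  Z3: Z = R = 23.9 Ω
Step 3 — With open output, the series arm Z2 and the output shunt Z3 appear in series to ground: Z2 + Z3 = 51.9 Ω.
Step 4 — Parallel with input shunt Z1: Z_in = Z1 || (Z2 + Z3) = 50.62 - j8.039 Ω = 51.26∠-9.0° Ω.
Step 5 — Source phasor: V = 53.2∠-28.3° V = 46.84 - j25.22 V.
Step 6 — Ohm's law: I = V / Z_total = (46.84 - j25.22) / (50.62 - j8.039) = 0.9797 - j0.3426 A.
Step 7 — Convert to polar: |I| = 1.038 A, ∠I = -19.3°.

I = 1.038∠-19.3° A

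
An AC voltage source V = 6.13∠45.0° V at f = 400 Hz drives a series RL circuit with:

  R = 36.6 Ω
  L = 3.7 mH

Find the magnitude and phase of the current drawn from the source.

Step 1 — Angular frequency: ω = 2π·f = 2π·400 = 2513 rad/s.
Step 2 — Component impedances:
  R: Z = R = 36.6 Ω
  L: Z = jωL = j·2513·0.0037 = 0 + j9.299 Ω
Step 3 — Series combination: Z_total = R + L = 36.6 + j9.299 Ω = 37.76∠14.3° Ω.
Step 4 — Source phasor: V = 6.13∠45.0° V = 4.335 + j4.335 V.
Step 5 — Ohm's law: I = V / Z_total = (4.335 + j4.335) / (36.6 + j9.299) = 0.1395 + j0.08298 A.
Step 6 — Convert to polar: |I| = 0.1623 A, ∠I = 30.7°.

I = 0.1623∠30.7° A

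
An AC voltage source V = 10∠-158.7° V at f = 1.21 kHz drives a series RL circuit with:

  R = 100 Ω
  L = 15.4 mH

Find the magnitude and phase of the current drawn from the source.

Step 1 — Angular frequency: ω = 2π·f = 2π·1210 = 7603 rad/s.
Step 2 — Component impedances:
  R: Z = R = 100 Ω
  L: Z = jωL = j·7603·0.0154 = 0 + j117.1 Ω
Step 3 — Series combination: Z_total = R + L = 100 + j117.1 Ω = 154∠49.5° Ω.
Step 4 — Source phasor: V = 10∠-158.7° V = -9.317 - j3.633 V.
Step 5 — Ohm's law: I = V / Z_total = (-9.317 - j3.633) / (100 + j117.1) = -0.05724 + j0.03069 A.
Step 6 — Convert to polar: |I| = 0.06495 A, ∠I = 151.8°.

I = 0.06495∠151.8° A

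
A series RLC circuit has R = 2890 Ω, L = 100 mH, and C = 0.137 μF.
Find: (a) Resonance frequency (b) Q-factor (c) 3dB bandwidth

Step 1 — Resonance condition Im(Z)=0 gives ω₀ = 1/√(LC).
Step 2 — ω₀ = 1/√(0.1·1.37e-07) = 8544 rad/s.
Step 3 — f₀ = ω₀/(2π) = 1360 Hz.
Step 4 — Series Q: Q = ω₀L/R = 8544·0.1/2890 = 0.2956.
Step 5 — 3dB bandwidth: Δω = ω₀/Q = 2.89e+04 rad/s; BW = Δω/(2π) = 4600 Hz.

(a) f₀ = 1360 Hz  (b) Q = 0.2956  (c) BW = 4600 Hz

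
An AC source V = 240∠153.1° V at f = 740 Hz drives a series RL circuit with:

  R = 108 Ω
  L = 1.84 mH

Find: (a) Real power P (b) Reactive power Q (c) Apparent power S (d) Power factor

Step 1 — Angular frequency: ω = 2π·f = 2π·740 = 4650 rad/s.
Step 2 — Component impedances:
  R: Z = R = 108 Ω
  L: Z = jωL = j·4650·0.00184 = 0 + j8.555 Ω
Step 3 — Series combination: Z_total = R + L = 108 + j8.555 Ω = 108.3∠4.5° Ω.
Step 4 — Source phasor: V = 240∠153.1° V = -214 + j108.6 V.
Step 5 — Current: I = V / Z = -1.89 + j1.155 A = 2.215∠148.6° A.
Step 6 — Complex power: S = V·I* = 530 + j41.98 VA.
Step 7 — Real power: P = Re(S) = 530 W.
Step 8 — Reactive power: Q = Im(S) = 41.98 VAR.
Step 9 — Apparent power: |S| = 531.7 VA.
Step 10 — Power factor: PF = P/|S| = 0.9969 (lagging).

(a) P = 530 W  (b) Q = 41.98 VAR  (c) S = 531.7 VA  (d) PF = 0.9969 (lagging)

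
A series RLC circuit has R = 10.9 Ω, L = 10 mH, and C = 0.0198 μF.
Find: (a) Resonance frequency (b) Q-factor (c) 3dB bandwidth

Step 1 — Resonance: ω₀ = 1/√(LC) = 1/√(0.01·1.98e-08) = 7.107e+04 rad/s.
Step 2 — f₀ = ω₀/(2π) = 1.131e+04 Hz.
Step 3 — Series Q: Q = ω₀L/R = 7.107e+04·0.01/10.9 = 65.2.
Step 4 — Bandwidth: Δω = ω₀/Q = 1090 rad/s; BW = Δω/(2π) = 173.5 Hz.

(a) f₀ = 1.131e+04 Hz  (b) Q = 65.2  (c) BW = 173.5 Hz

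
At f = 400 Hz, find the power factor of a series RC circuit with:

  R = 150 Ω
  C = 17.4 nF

Step 1 — Angular frequency: ω = 2π·f = 2π·400 = 2513 rad/s.
Step 2 — Component impedances:
  R: Z = R = 150 Ω
  C: Z = 1/(jωC) = -j/(ω·C) = 0 - j2.287e+04 Ω
Step 3 — Series combination: Z_total = R + C = 150 - j2.287e+04 Ω = 2.287e+04∠-89.6° Ω.
Step 4 — Power factor: PF = cos(φ) = Re(Z)/|Z| = 150/22867.58 = 0.00656.
Step 5 — Type: Im(Z) = -2.287e+04 ⇒ leading (phase φ = -89.6°).

PF = 0.00656 (leading, φ = -89.6°)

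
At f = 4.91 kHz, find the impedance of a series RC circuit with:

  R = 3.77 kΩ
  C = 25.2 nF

Step 1 — Angular frequency: ω = 2π·f = 2π·4910 = 3.085e+04 rad/s.
Step 2 — Component impedances:
  R: Z = R = 3770 Ω
  C: Z = 1/(jωC) = -j/(ω·C) = 0 - j1286 Ω
Step 3 — Series combination: Z_total = R + C = 3770 - j1286 Ω = 3983∠-18.8° Ω.

Z = 3770 - j1286 Ω = 3983∠-18.8° Ω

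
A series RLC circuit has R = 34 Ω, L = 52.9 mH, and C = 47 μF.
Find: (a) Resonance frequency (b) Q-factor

Step 1 — Resonance condition Im(Z)=0 gives ω₀ = 1/√(LC).
Step 2 — ω₀ = 1/√(0.0529·4.7e-05) = 634.2 rad/s.
Step 3 — f₀ = ω₀/(2π) = 100.9 Hz.
Step 4 — Series Q: Q = ω₀L/R = 634.2·0.0529/34 = 0.9867.

(a) f₀ = 100.9 Hz  (b) Q = 0.9867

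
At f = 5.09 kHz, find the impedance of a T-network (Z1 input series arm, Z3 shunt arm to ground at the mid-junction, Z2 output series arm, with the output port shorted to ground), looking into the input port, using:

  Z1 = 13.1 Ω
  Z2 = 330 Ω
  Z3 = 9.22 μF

Step 1 — Angular frequency: ω = 2π·f = 2π·5090 = 3.198e+04 rad/s.
Step 2 — Component impedances:
  Z1: Z = R = 13.1 Ω
  Z2: Z = R = 330 Ω
  Z3: Z = 1/(jωC) = -j/(ω·C) = 0 - j3.391 Ω
Step 3 — With the output port shorted to ground, the output series arm Z2 runs from the junction to ground; the shunt arm Z3 also runs from the junction to ground. They appear in parallel: Z3 || Z2 = 0.03485 - j3.391 Ω.
Step 4 — Series with input arm Z1: Z_in = Z1 + (Z3 || Z2) = 13.13 - j3.391 Ω = 13.57∠-14.5° Ω.

Z = 13.13 - j3.391 Ω = 13.57∠-14.5° Ω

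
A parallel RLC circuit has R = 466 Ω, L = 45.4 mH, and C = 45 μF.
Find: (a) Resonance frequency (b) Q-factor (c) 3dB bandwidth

Step 1 — Resonance: ω₀ = 1/√(LC) = 1/√(0.0454·4.5e-05) = 699.6 rad/s.
Step 2 — f₀ = ω₀/(2π) = 111.3 Hz.
Step 3 — Parallel Q: Q = R/(ω₀L) = 466/(699.6·0.0454) = 14.67.
Step 4 — Bandwidth: Δω = ω₀/Q = 47.69 rad/s; BW = Δω/(2π) = 7.59 Hz.

(a) f₀ = 111.3 Hz  (b) Q = 14.67  (c) BW = 7.59 Hz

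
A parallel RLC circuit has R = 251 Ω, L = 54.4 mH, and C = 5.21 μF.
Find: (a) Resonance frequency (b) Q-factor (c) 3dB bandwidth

Step 1 — Resonance: ω₀ = 1/√(LC) = 1/√(0.0544·5.21e-06) = 1878 rad/s.
Step 2 — f₀ = ω₀/(2π) = 299 Hz.
Step 3 — Parallel Q: Q = R/(ω₀L) = 251/(1878·0.0544) = 2.456.
Step 4 — Bandwidth: Δω = ω₀/Q = 764.7 rad/s; BW = Δω/(2π) = 121.7 Hz.

(a) f₀ = 299 Hz  (b) Q = 2.456  (c) BW = 121.7 Hz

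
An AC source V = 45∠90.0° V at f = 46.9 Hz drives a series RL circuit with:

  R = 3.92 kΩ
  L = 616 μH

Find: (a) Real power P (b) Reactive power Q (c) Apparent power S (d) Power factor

Step 1 — Angular frequency: ω = 2π·f = 2π·46.9 = 294.7 rad/s.
Step 2 — Component impedances:
  R: Z = R = 3920 Ω
  L: Z = jωL = j·294.7·0.000616 = 0 + j0.1815 Ω
Step 3 — Series combination: Z_total = R + L = 3920 + j0.1815 Ω = 3920∠0.0° Ω.
Step 4 — Source phasor: V = 45∠90.0° V = 0 + j45 V.
Step 5 — Current: I = V / Z = 5.316e-07 + j0.01148 A = 0.01148∠90.0° A.
Step 6 — Complex power: S = V·I* = 0.5166 + j2.392e-05 VA.
Step 7 — Real power: P = Re(S) = 0.5166 W.
Step 8 — Reactive power: Q = Im(S) = 2.392e-05 VAR.
Step 9 — Apparent power: |S| = 0.5166 VA.
Step 10 — Power factor: PF = P/|S| = 1 (lagging).

(a) P = 0.5166 W  (b) Q = 2.392e-05 VAR  (c) S = 0.5166 VA  (d) PF = 1 (lagging)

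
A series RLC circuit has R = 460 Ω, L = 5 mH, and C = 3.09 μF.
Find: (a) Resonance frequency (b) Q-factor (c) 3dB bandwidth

Step 1 — Resonance: ω₀ = 1/√(LC) = 1/√(0.005·3.09e-06) = 8045 rad/s.
Step 2 — f₀ = ω₀/(2π) = 1280 Hz.
Step 3 — Series Q: Q = ω₀L/R = 8045·0.005/460 = 0.08745.
Step 4 — Bandwidth: Δω = ω₀/Q = 9.2e+04 rad/s; BW = Δω/(2π) = 1.464e+04 Hz.

(a) f₀ = 1280 Hz  (b) Q = 0.08745  (c) BW = 1.464e+04 Hz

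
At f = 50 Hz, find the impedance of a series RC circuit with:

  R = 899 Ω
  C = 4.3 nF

Step 1 — Angular frequency: ω = 2π·f = 2π·50 = 314.2 rad/s.
Step 2 — Component impedances:
  R: Z = R = 899 Ω
  C: Z = 1/(jωC) = -j/(ω·C) = 0 - j7.403e+05 Ω
Step 3 — Series combination: Z_total = R + C = 899 - j7.403e+05 Ω = 7.403e+05∠-89.9° Ω.

Z = 899 - j7.403e+05 Ω = 7.403e+05∠-89.9° Ω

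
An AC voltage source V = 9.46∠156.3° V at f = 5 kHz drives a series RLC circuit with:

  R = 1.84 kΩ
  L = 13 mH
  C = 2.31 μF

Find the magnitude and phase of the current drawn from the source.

Step 1 — Angular frequency: ω = 2π·f = 2π·5000 = 3.142e+04 rad/s.
Step 2 — Component impedances:
  R: Z = R = 1840 Ω
  L: Z = jωL = j·3.142e+04·0.013 = 0 + j408.4 Ω
  C: Z = 1/(jωC) = -j/(ω·C) = 0 - j13.78 Ω
Step 3 — Series combination: Z_total = R + L + C = 1840 + j394.6 Ω = 1882∠12.1° Ω.
Step 4 — Source phasor: V = 9.46∠156.3° V = -8.662 + j3.802 V.
Step 5 — Ohm's law: I = V / Z_total = (-8.662 + j3.802) / (1840 + j394.6) = -0.004077 + j0.002941 A.
Step 6 — Convert to polar: |I| = 0.005027 A, ∠I = 144.2°.

I = 0.005027∠144.2° A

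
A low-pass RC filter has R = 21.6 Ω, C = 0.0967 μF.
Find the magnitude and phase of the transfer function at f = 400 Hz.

Step 1 — Angular frequency: ω = 2π·400 = 2513 rad/s.
Step 2 — Transfer function: H(jω) = 1/(1 + jωRC).
Step 3 — Denominator: 1 + jωRC = 1 + j·2513·21.6·9.67e-08 = 1 + j0.00525.
Step 4 — H = 1 - j0.005249.
Step 5 — Magnitude: |H| = 1 (-0.0 dB); phase: φ = -0.3°.

|H| = 1 (-0.0 dB), φ = -0.3°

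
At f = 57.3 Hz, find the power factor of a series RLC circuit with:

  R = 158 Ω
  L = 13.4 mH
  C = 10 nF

Step 1 — Angular frequency: ω = 2π·f = 2π·57.3 = 360 rad/s.
Step 2 — Component impedances:
  R: Z = R = 158 Ω
  L: Z = jωL = j·360·0.0134 = 0 + j4.824 Ω
  C: Z = 1/(jωC) = -j/(ω·C) = 0 - j2.778e+05 Ω
Step 3 — Series combination: Z_total = R + L + C = 158 - j2.778e+05 Ω = 2.778e+05∠-90.0° Ω.
Step 4 — Power factor: PF = cos(φ) = Re(Z)/|Z| = 158/2.7775e+05 = 0.0005689.
Step 5 — Type: Im(Z) = -2.778e+05 ⇒ leading (phase φ = -90.0°).

PF = 0.0005689 (leading, φ = -90.0°)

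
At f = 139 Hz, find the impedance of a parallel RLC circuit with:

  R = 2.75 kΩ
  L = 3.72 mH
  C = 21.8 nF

Step 1 — Angular frequency: ω = 2π·f = 2π·139 = 873.4 rad/s.
Step 2 — Component impedances:
  R: Z = R = 2750 Ω
  L: Z = jωL = j·873.4·0.00372 = 0 + j3.249 Ω
  C: Z = 1/(jωC) = -j/(ω·C) = 0 - j5.252e+04 Ω
Step 3 — Parallel combination: 1/Z_total = 1/R + 1/L + 1/C; Z_total = 0.003839 + j3.249 Ω = 3.249∠89.9° Ω.

Z = 0.003839 + j3.249 Ω = 3.249∠89.9° Ω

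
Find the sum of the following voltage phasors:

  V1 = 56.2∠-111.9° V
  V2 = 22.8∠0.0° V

Step 1 — Convert each phasor to rectangular form:
  V1 = 56.2·(cos(-111.9°) + j·sin(-111.9°)) = -20.96 - j52.14 V
  V2 = 22.8·(cos(0.0°) + j·sin(0.0°)) = 22.8 V
Step 2 — Sum components: V_total = 1.838 - j52.14 V.
Step 3 — Convert to polar: |V_total| = 52.18 V, ∠V_total = -88.0°.

V_total = 52.18∠-88.0° V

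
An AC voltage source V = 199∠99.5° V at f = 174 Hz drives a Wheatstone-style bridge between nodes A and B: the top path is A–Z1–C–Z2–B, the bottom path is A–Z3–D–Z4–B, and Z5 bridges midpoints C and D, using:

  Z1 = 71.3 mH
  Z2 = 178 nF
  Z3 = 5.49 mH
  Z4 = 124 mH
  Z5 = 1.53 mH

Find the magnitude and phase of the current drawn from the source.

Step 1 — Angular frequency: ω = 2π·f = 2π·174 = 1093 rad/s.
Step 2 — Component impedances:
  Z1: Z = jωL = j·1093·0.0713 = 0 + j77.95 Ω
  Z2: Z = 1/(jωC) = -j/(ω·C) = 0 - j5139 Ω
  Z3: Z = jωL = j·1093·0.00549 = 0 + j6.002 Ω
  Z4: Z = jωL = j·1093·0.124 = 0 + j135.6 Ω
  Z5: Z = jωL = j·1093·0.00153 = 0 + j1.673 Ω
Step 3 — Bridge requires nodal analysis (the Z5 bridge couples midpoints C and D, so the two paths cannot be reduced to a simple series/parallel combination). Setting node B to ground and injecting 1 A at node A, the 3-node admittance system at A, C, D solves to V_A = Z_AB = 0 + j144.8 Ω = 144.8∠90.0° Ω.
Step 4 — Source phasor: V = 199∠99.5° V = -32.84 + j196.3 V.
Step 5 — Ohm's law: I = V / Z_total = (-32.84 + j196.3) / (0 + j144.8) = 1.355 + j0.2268 A.
Step 6 — Convert to polar: |I| = 1.374 A, ∠I = 9.5°.

I = 1.374∠9.5° A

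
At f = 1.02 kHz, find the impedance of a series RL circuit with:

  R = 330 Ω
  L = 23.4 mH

Step 1 — Angular frequency: ω = 2π·f = 2π·1020 = 6409 rad/s.
Step 2 — Component impedances:
  R: Z = R = 330 Ω
  L: Z = jωL = j·6409·0.0234 = 0 + j150 Ω
Step 3 — Series combination: Z_total = R + L = 330 + j150 Ω = 362.5∠24.4° Ω.

Z = 330 + j150 Ω = 362.5∠24.4° Ω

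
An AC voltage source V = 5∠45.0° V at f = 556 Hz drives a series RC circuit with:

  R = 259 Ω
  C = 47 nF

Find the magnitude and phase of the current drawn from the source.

Step 1 — Angular frequency: ω = 2π·f = 2π·556 = 3493 rad/s.
Step 2 — Component impedances:
  R: Z = R = 259 Ω
  C: Z = 1/(jωC) = -j/(ω·C) = 0 - j6090 Ω
Step 3 — Series combination: Z_total = R + C = 259 - j6090 Ω = 6096∠-87.6° Ω.
Step 4 — Source phasor: V = 5∠45.0° V = 3.536 + j3.536 V.
Step 5 — Ohm's law: I = V / Z_total = (3.536 + j3.536) / (259 - j6090) = -0.0005548 + j0.0006041 A.
Step 6 — Convert to polar: |I| = 0.0008202 A, ∠I = 132.6°.

I = 0.0008202∠132.6° A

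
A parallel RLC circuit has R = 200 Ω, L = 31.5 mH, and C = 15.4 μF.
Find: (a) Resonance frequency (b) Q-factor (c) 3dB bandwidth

Step 1 — Resonance: ω₀ = 1/√(LC) = 1/√(0.0315·1.54e-05) = 1436 rad/s.
Step 2 — f₀ = ω₀/(2π) = 228.5 Hz.
Step 3 — Parallel Q: Q = R/(ω₀L) = 200/(1436·0.0315) = 4.422.
Step 4 — Bandwidth: Δω = ω₀/Q = 324.7 rad/s; BW = Δω/(2π) = 51.67 Hz.

(a) f₀ = 228.5 Hz  (b) Q = 4.422  (c) BW = 51.67 Hz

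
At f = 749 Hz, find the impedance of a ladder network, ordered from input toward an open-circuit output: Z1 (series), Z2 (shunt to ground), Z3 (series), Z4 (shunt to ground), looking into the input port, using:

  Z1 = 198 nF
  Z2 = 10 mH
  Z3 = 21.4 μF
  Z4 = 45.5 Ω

Step 1 — Angular frequency: ω = 2π·f = 2π·749 = 4706 rad/s.
Step 2 — Component impedances:
  Z1: Z = 1/(jωC) = -j/(ω·C) = 0 - j1073 Ω
  Z2: Z = jωL = j·4706·0.01 = 0 + j47.06 Ω
  Z3: Z = 1/(jωC) = -j/(ω·C) = 0 - j9.929 Ω
  Z4: Z = R = 45.5 Ω
Step 3 — Ladder network (open output): work backward from the far end, alternating series and parallel combinations. Z_in = 29.22 - j1050 Ω = 1050∠-88.4° Ω.

Z = 29.22 - j1050 Ω = 1050∠-88.4° Ω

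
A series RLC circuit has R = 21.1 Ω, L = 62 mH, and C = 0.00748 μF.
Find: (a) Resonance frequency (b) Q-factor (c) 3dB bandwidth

Step 1 — Resonance: ω₀ = 1/√(LC) = 1/√(0.062·7.48e-09) = 4.644e+04 rad/s.
Step 2 — f₀ = ω₀/(2π) = 7390 Hz.
Step 3 — Series Q: Q = ω₀L/R = 4.644e+04·0.062/21.1 = 136.4.
Step 4 — Bandwidth: Δω = ω₀/Q = 340.3 rad/s; BW = Δω/(2π) = 54.16 Hz.

(a) f₀ = 7390 Hz  (b) Q = 136.4  (c) BW = 54.16 Hz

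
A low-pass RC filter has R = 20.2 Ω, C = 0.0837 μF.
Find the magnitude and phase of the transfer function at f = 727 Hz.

Step 1 — Angular frequency: ω = 2π·727 = 4568 rad/s.
Step 2 — Transfer function: H(jω) = 1/(1 + jωRC).
Step 3 — Denominator: 1 + jωRC = 1 + j·4568·20.2·8.37e-08 = 1 + j0.007723.
Step 4 — H = 0.9999 - j0.007723.
Step 5 — Magnitude: |H| = 1 (-0.0 dB); phase: φ = -0.4°.

|H| = 1 (-0.0 dB), φ = -0.4°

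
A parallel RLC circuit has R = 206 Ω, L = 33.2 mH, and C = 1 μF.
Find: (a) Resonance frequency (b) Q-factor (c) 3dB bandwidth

Step 1 — Resonance: ω₀ = 1/√(LC) = 1/√(0.0332·1e-06) = 5488 rad/s.
Step 2 — f₀ = ω₀/(2π) = 873.5 Hz.
Step 3 — Parallel Q: Q = R/(ω₀L) = 206/(5488·0.0332) = 1.131.
Step 4 — Bandwidth: Δω = ω₀/Q = 4854 rad/s; BW = Δω/(2π) = 772.6 Hz.

(a) f₀ = 873.5 Hz  (b) Q = 1.131  (c) BW = 772.6 Hz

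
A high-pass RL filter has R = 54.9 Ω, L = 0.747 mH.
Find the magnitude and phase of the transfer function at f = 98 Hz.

Step 1 — Angular frequency: ω = 2π·98 = 615.8 rad/s.
Step 2 — Transfer function: H(jω) = jωL/(R + jωL).
Step 3 — Numerator jωL = j·0.46; denominator R + jωL = 54.9 + j0.46.
Step 4 — H = 7.019e-05 + j0.008378.
Step 5 — Magnitude: |H| = 0.008378 (-41.5 dB); phase: φ = 89.5°.

|H| = 0.008378 (-41.5 dB), φ = 89.5°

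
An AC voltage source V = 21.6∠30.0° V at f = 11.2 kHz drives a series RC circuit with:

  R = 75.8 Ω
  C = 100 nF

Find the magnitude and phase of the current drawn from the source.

Step 1 — Angular frequency: ω = 2π·f = 2π·1.12e+04 = 7.037e+04 rad/s.
Step 2 — Component impedances:
  R: Z = R = 75.8 Ω
  C: Z = 1/(jωC) = -j/(ω·C) = 0 - j142.1 Ω
Step 3 — Series combination: Z_total = R + C = 75.8 - j142.1 Ω = 161.1∠-61.9° Ω.
Step 4 — Source phasor: V = 21.6∠30.0° V = 18.71 + j10.8 V.
Step 5 — Ohm's law: I = V / Z_total = (18.71 + j10.8) / (75.8 - j142.1) = -0.004502 + j0.134 A.
Step 6 — Convert to polar: |I| = 0.1341 A, ∠I = 91.9°.

I = 0.1341∠91.9° A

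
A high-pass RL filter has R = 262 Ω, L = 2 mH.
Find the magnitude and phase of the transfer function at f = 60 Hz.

Step 1 — Angular frequency: ω = 2π·60 = 377 rad/s.
Step 2 — Transfer function: H(jω) = jωL/(R + jωL).
Step 3 — Numerator jωL = j·0.754; denominator R + jωL = 262 + j0.754.
Step 4 — H = 8.282e-06 + j0.002878.
Step 5 — Magnitude: |H| = 0.002878 (-50.8 dB); phase: φ = 89.8°.

|H| = 0.002878 (-50.8 dB), φ = 89.8°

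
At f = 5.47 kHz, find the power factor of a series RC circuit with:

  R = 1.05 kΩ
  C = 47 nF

Step 1 — Angular frequency: ω = 2π·f = 2π·5470 = 3.437e+04 rad/s.
Step 2 — Component impedances:
  R: Z = R = 1050 Ω
  C: Z = 1/(jωC) = -j/(ω·C) = 0 - j619.1 Ω
Step 3 — Series combination: Z_total = R + C = 1050 - j619.1 Ω = 1219∠-30.5° Ω.
Step 4 — Power factor: PF = cos(φ) = Re(Z)/|Z| = 1050/1219 = 0.8614.
Step 5 — Type: Im(Z) = -619.1 ⇒ leading (phase φ = -30.5°).

PF = 0.8614 (leading, φ = -30.5°)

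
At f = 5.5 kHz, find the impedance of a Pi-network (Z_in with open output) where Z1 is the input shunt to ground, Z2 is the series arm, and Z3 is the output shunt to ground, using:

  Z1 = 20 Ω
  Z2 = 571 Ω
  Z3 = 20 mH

Step 1 — Angular frequency: ω = 2π·f = 2π·5500 = 3.456e+04 rad/s.
Step 2 — Component impedances:
  Z1: Z = R = 20 Ω
  Z2: Z = R = 571 Ω
  Z3: Z = jωL = j·3.456e+04·0.02 = 0 + j691.2 Ω
Step 3 — With open output, the series arm Z2 and the output shunt Z3 appear in series to ground: Z2 + Z3 = 571 + j691.2 Ω.
Step 4 — Parallel with input shunt Z1: Z_in = Z1 || (Z2 + Z3) = 19.71 + j0.3343 Ω = 19.72∠1.0° Ω.

Z = 19.71 + j0.3343 Ω = 19.72∠1.0° Ω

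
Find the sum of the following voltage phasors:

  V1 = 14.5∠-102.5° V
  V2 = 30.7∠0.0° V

Step 1 — Convert each phasor to rectangular form:
  V1 = 14.5·(cos(-102.5°) + j·sin(-102.5°)) = -3.138 - j14.16 V
  V2 = 30.7·(cos(0.0°) + j·sin(0.0°)) = 30.7 V
Step 2 — Sum components: V_total = 27.56 - j14.16 V.
Step 3 — Convert to polar: |V_total| = 30.98 V, ∠V_total = -27.2°.

V_total = 30.98∠-27.2° V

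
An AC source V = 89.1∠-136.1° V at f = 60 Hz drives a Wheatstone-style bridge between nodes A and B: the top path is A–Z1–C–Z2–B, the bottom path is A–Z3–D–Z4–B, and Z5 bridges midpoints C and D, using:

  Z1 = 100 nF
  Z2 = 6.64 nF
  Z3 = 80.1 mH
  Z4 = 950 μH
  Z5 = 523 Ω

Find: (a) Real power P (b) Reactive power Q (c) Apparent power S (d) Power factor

Step 1 — Angular frequency: ω = 2π·f = 2π·60 = 377 rad/s.
Step 2 — Component impedances:
  Z1: Z = 1/(jωC) = -j/(ω·C) = 0 - j2.653e+04 Ω
  Z2: Z = 1/(jωC) = -j/(ω·C) = 0 - j3.995e+05 Ω
  Z3: Z = jωL = j·377·0.0801 = 0 + j30.2 Ω
  Z4: Z = jωL = j·377·0.00095 = 0 + j0.3581 Ω
  Z5: Z = R = 523 Ω
Step 3 — Bridge requires nodal analysis (the Z5 bridge couples midpoints C and D, so the two paths cannot be reduced to a simple series/parallel combination). Setting node B to ground and injecting 1 A at node A, the 3-node admittance system at A, C, D solves to V_A = Z_AB = 0.000678 + j30.59 Ω = 30.59∠90.0° Ω.
Step 4 — Source phasor: V = 89.1∠-136.1° V = -64.2 - j61.78 V.
Step 5 — Current: I = V / Z = -2.02 + j2.099 A = 2.913∠133.9° A.
Step 6 — Complex power: S = V·I* = 0.005752 + j259.5 VA.
Step 7 — Real power: P = Re(S) = 0.005752 W.
Step 8 — Reactive power: Q = Im(S) = 259.5 VAR.
Step 9 — Apparent power: |S| = 259.5 VA.
Step 10 — Power factor: PF = P/|S| = 2.216e-05 (lagging).

(a) P = 0.005752 W  (b) Q = 259.5 VAR  (c) S = 259.5 VA  (d) PF = 2.216e-05 (lagging)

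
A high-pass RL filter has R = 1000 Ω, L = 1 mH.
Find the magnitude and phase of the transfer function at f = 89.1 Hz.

Step 1 — Angular frequency: ω = 2π·89.1 = 559.8 rad/s.
Step 2 — Transfer function: H(jω) = jωL/(R + jωL).
Step 3 — Numerator jωL = j·0.5598; denominator R + jωL = 1000 + j0.5598.
Step 4 — H = 3.134e-07 + j0.0005598.
Step 5 — Magnitude: |H| = 0.0005598 (-65.0 dB); phase: φ = 90.0°.

|H| = 0.0005598 (-65.0 dB), φ = 90.0°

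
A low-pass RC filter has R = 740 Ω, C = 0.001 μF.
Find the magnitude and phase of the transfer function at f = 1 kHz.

Step 1 — Angular frequency: ω = 2π·1000 = 6283 rad/s.
Step 2 — Transfer function: H(jω) = 1/(1 + jωRC).
Step 3 — Denominator: 1 + jωRC = 1 + j·6283·740·1e-09 = 1 + j0.00465.
Step 4 — H = 1 - j0.004649.
Step 5 — Magnitude: |H| = 1 (-0.0 dB); phase: φ = -0.3°.

|H| = 1 (-0.0 dB), φ = -0.3°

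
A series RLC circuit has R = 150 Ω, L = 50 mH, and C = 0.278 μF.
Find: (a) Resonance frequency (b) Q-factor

Step 1 — Resonance condition Im(Z)=0 gives ω₀ = 1/√(LC).
Step 2 — ω₀ = 1/√(0.05·2.78e-07) = 8482 rad/s.
Step 3 — f₀ = ω₀/(2π) = 1350 Hz.
Step 4 — Series Q: Q = ω₀L/R = 8482·0.05/150 = 2.827.

(a) f₀ = 1350 Hz  (b) Q = 2.827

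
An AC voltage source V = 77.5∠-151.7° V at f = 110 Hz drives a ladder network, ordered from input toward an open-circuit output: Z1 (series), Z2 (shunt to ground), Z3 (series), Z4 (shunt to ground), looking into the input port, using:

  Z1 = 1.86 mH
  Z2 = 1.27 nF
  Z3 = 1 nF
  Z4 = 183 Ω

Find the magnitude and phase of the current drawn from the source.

Step 1 — Angular frequency: ω = 2π·f = 2π·110 = 691.2 rad/s.
Step 2 — Component impedances:
  Z1: Z = jωL = j·691.2·0.00186 = 0 + j1.286 Ω
  Z2: Z = 1/(jωC) = -j/(ω·C) = 0 - j1.139e+06 Ω
  Z3: Z = 1/(jωC) = -j/(ω·C) = 0 - j1.447e+06 Ω
  Z4: Z = R = 183 Ω
Step 3 — Ladder network (open output): work backward from the far end, alternating series and parallel combinations. Z_in = 35.51 - j6.374e+05 Ω = 6.374e+05∠-90.0° Ω.
Step 4 — Source phasor: V = 77.5∠-151.7° V = -68.24 - j36.74 V.
Step 5 — Ohm's law: I = V / Z_total = (-68.24 - j36.74) / (35.51 - j6.374e+05) = 5.764e-05 - j0.0001071 A.
Step 6 — Convert to polar: |I| = 0.0001216 A, ∠I = -61.7°.

I = 0.0001216∠-61.7° A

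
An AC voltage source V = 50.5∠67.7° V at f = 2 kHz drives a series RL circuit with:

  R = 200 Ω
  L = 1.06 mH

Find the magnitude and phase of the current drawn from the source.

Step 1 — Angular frequency: ω = 2π·f = 2π·2000 = 1.257e+04 rad/s.
Step 2 — Component impedances:
  R: Z = R = 200 Ω
  L: Z = jωL = j·1.257e+04·0.00106 = 0 + j13.32 Ω
Step 3 — Series combination: Z_total = R + L = 200 + j13.32 Ω = 200.4∠3.8° Ω.
Step 4 — Source phasor: V = 50.5∠67.7° V = 19.16 + j46.72 V.
Step 5 — Ohm's law: I = V / Z_total = (19.16 + j46.72) / (200 + j13.32) = 0.1109 + j0.2262 A.
Step 6 — Convert to polar: |I| = 0.2519 A, ∠I = 63.9°.

I = 0.2519∠63.9° A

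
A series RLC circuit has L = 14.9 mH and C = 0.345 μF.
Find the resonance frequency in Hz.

Step 1 — Resonance condition Im(Z)=0 gives ω₀ = 1/√(LC).
Step 2 — ω₀ = 1/√(0.0149·3.45e-07) = 1.395e+04 rad/s.
Step 3 — f₀ = ω₀/(2π) = 2220 Hz.

f₀ = 2220 Hz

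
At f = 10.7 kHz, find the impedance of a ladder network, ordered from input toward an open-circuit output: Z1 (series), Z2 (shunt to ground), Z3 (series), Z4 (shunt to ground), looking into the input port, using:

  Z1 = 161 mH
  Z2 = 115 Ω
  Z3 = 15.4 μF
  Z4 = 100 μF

Step 1 — Angular frequency: ω = 2π·f = 2π·1.07e+04 = 6.723e+04 rad/s.
Step 2 — Component impedances:
  Z1: Z = jωL = j·6.723e+04·0.161 = 0 + j1.082e+04 Ω
  Z2: Z = R = 115 Ω
  Z3: Z = 1/(jωC) = -j/(ω·C) = 0 - j0.9659 Ω
  Z4: Z = 1/(jωC) = -j/(ω·C) = 0 - j0.1487 Ω
Step 3 — Ladder network (open output): work backward from the far end, alternating series and parallel combinations. Z_in = 0.0108 + j1.082e+04 Ω = 1.082e+04∠90.0° Ω.

Z = 0.0108 + j1.082e+04 Ω = 1.082e+04∠90.0° Ω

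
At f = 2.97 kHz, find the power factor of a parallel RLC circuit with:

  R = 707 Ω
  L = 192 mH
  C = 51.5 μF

Step 1 — Angular frequency: ω = 2π·f = 2π·2970 = 1.866e+04 rad/s.
Step 2 — Component impedances:
  R: Z = R = 707 Ω
  L: Z = jωL = j·1.866e+04·0.192 = 0 + j3583 Ω
  C: Z = 1/(jωC) = -j/(ω·C) = 0 - j1.041 Ω
Step 3 — Parallel combination: 1/Z_total = 1/R + 1/L + 1/C; Z_total = 0.001532 - j1.041 Ω = 1.041∠-89.9° Ω.
Step 4 — Power factor: PF = cos(φ) = Re(Z)/|Z| = 0.001532/1.041 = 0.001472.
Step 5 — Type: Im(Z) = -1.041 ⇒ leading (phase φ = -89.9°).

PF = 0.001472 (leading, φ = -89.9°)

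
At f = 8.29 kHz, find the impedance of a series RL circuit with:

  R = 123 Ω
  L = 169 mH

Step 1 — Angular frequency: ω = 2π·f = 2π·8290 = 5.209e+04 rad/s.
Step 2 — Component impedances:
  R: Z = R = 123 Ω
  L: Z = jωL = j·5.209e+04·0.169 = 0 + j8803 Ω
Step 3 — Series combination: Z_total = R + L = 123 + j8803 Ω = 8804∠89.2° Ω.

Z = 123 + j8803 Ω = 8804∠89.2° Ω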